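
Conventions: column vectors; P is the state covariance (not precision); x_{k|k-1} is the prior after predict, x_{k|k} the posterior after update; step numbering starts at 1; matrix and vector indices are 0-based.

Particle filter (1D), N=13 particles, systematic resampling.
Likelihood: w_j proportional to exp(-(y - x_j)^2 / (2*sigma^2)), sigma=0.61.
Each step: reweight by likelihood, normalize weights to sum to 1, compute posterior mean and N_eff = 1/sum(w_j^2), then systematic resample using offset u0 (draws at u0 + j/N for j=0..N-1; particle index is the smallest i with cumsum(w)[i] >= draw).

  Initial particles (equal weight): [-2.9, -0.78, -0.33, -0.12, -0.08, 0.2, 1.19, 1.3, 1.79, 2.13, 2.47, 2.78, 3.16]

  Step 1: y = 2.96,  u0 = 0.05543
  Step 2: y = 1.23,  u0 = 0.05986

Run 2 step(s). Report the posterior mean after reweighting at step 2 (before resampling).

post_mean = 2.1536

step 1: w=[0.0000, 0.0000, 0.0000, 0.0000, 0.0000, 0.0000, 0.0046, 0.0076, 0.0493, 0.1229, 0.2246, 0.2970, 0.2939]  mean=2.6747  Neff=4.1209  idx=[8, 9, 10, 10, 10, 11, 11, 11, 11, 12, 12, 12, 12]
step 2: w=[0.4211, 0.2161, 0.0813, 0.0813, 0.0813, 0.0254, 0.0254, 0.0254, 0.0254, 0.0043, 0.0043, 0.0043, 0.0043]  mean=2.1536  Neff=4.0568  idx=[0, 0, 0, 0, 0, 1, 1, 1, 2, 3, 4, 5, 9]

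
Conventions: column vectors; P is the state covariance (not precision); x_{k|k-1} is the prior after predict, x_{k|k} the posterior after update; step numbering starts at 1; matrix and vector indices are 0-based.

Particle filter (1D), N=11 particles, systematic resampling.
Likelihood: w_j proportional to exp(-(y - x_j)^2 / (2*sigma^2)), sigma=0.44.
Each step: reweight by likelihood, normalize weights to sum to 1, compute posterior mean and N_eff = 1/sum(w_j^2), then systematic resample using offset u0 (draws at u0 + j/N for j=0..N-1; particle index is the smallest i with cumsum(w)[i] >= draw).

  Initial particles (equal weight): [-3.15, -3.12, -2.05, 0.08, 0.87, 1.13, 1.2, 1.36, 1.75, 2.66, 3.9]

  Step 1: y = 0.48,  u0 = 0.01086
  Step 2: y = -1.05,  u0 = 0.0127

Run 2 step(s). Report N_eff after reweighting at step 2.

N_eff = 4.0126

step 1: w=[0.0000, 0.0000, 0.0000, 0.3172, 0.3237, 0.1610, 0.1257, 0.0649, 0.0074, 0.0000, 0.0000]  mean=0.7411  Neff=3.9775  idx=[3, 3, 3, 3, 4, 4, 4, 5, 5, 6, 6]
step 2: w=[0.2496, 0.2496, 0.2496, 0.2496, 0.0005, 0.0005, 0.0005, 0.0000, 0.0000, 0.0000, 0.0000]  mean=0.0813  Neff=4.0126  idx=[0, 0, 0, 1, 1, 1, 2, 2, 2, 3, 3]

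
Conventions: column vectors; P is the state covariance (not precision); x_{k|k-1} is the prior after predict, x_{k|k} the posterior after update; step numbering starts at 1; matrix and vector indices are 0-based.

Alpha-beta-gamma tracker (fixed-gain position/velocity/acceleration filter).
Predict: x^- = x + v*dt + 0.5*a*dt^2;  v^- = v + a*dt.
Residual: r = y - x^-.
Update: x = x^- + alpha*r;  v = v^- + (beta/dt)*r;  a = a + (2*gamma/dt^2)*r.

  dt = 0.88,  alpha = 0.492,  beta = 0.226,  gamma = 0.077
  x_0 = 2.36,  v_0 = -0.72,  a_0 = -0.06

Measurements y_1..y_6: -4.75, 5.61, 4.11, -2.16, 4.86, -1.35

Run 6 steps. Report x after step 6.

x_post = 1.8346

step 1: x_pred=1.7032  r=-6.4532  x^+=-1.4718  v^+=-2.4301  a^+=-1.3433
step 2: x_pred=-4.1304  r=9.7404  x^+=0.6619  v^+=-1.1107  a^+=0.5937
step 3: x_pred=-0.0856  r=4.1956  x^+=1.9786  v^+=0.4893  a^+=1.4281
step 4: x_pred=2.9621  r=-5.1221  x^+=0.4420  v^+=0.4305  a^+=0.4095
step 5: x_pred=0.9795  r=3.8805  x^+=2.8887  v^+=1.7875  a^+=1.1812
step 6: x_pred=4.9190  r=-6.2690  x^+=1.8346  v^+=1.2169  a^+=-0.0655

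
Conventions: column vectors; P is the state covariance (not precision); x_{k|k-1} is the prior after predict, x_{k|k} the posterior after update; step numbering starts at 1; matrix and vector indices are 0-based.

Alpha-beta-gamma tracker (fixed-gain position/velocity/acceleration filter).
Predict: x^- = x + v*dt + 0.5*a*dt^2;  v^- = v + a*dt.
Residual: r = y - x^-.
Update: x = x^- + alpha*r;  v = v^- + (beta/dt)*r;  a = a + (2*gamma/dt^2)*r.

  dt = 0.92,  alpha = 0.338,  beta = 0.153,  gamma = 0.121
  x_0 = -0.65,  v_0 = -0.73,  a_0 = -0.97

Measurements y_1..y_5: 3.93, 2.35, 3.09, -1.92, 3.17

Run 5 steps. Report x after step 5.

step 1: x_pred=-1.7321  r=5.6621  x^+=0.1817  v^+=-0.6808  a^+=0.6489
step 2: x_pred=-0.1700  r=2.5200  x^+=0.6818  v^+=0.3353  a^+=1.3694
step 3: x_pred=1.5698  r=1.5202  x^+=2.0836  v^+=1.8480  a^+=1.8041
step 4: x_pred=4.5472  r=-6.4672  x^+=2.3613  v^+=2.4322  a^+=-0.0450
step 5: x_pred=4.5799  r=-1.4099  x^+=4.1033  v^+=2.1563  a^+=-0.4481

x_post = 4.1033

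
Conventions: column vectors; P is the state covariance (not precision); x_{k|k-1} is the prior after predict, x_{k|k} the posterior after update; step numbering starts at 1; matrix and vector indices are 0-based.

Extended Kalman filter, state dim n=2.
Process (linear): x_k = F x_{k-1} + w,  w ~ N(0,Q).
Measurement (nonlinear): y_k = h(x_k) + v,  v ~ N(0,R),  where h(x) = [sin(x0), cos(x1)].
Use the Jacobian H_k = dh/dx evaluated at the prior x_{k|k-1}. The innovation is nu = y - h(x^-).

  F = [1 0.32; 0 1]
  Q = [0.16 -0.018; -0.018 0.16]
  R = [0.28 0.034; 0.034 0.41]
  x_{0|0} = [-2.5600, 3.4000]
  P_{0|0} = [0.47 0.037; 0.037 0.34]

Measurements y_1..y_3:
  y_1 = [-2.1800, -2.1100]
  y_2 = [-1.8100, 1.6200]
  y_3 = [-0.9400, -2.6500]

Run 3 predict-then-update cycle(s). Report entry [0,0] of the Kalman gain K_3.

step 1: x^-=[-1.4720, 3.4000]  P^-=[0.6885 0.1278; 0.1278 0.5000]  H_jac=[0.0986 0.0000; 0.0000 0.2555]  S=[0.2867 0.0372; 0.0372 0.4427]  K=[0.2298 0.0545; 0.0066 0.2881]  nu=[-1.1849, -1.1432]  x^+=[-1.8065, 3.0629]  P^+=[0.6711 0.1179; 0.1179 0.4631]
step 2: x^-=[-0.8264, 3.0629]  P^-=[0.9540 0.2481; 0.2481 0.6231]  H_jac=[0.6775 0.0000; 0.0000 -0.0786]  S=[0.7179 0.0208; 0.0208 0.4139]  K=[0.9030 -0.0925; 0.2379 -0.1304]  nu=[-1.0745, 2.6169]  x^+=[-2.0387, 2.4661]  P^+=[0.3685 0.0918; 0.0918 0.5767]
step 3: x^-=[-1.2496, 2.4661]  P^-=[0.6464 0.2583; 0.2583 0.7367]  H_jac=[0.3157 0.0000; 0.0000 -0.6253]  S=[0.3444 -0.0170; -0.0170 0.6981]  K=[0.5818 -0.2172; 0.2045 -0.6550]  nu=[0.0089, -1.8696]  x^+=[-0.8383, 3.6924]  P^+=[0.4925 0.1108; 0.1108 0.4183]

K[0,0] = 0.5818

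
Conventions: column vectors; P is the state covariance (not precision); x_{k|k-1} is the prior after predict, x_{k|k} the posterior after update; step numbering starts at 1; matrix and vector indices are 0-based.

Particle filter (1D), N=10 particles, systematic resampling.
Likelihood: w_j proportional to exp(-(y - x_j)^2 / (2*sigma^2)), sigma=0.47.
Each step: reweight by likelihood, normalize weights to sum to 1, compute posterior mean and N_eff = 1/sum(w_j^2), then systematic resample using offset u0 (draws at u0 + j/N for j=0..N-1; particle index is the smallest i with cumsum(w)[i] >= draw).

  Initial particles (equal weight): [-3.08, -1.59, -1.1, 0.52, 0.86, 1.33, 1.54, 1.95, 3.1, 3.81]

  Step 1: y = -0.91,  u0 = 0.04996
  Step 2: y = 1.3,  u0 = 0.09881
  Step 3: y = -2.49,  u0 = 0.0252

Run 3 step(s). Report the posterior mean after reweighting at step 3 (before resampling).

step 1: w=[0.0000, 0.2736, 0.7181, 0.0076, 0.0006, 0.0000, 0.0000, 0.0000, 0.0000, 0.0000]  mean=-1.2205  Neff=1.6932  idx=[1, 1, 1, 2, 2, 2, 2, 2, 2, 2]
step 2: w=[0.0004, 0.0004, 0.0004, 0.1427, 0.1427, 0.1427, 0.1427, 0.1427, 0.1427, 0.1427]  mean=-1.1006  Neff=7.0170  idx=[3, 4, 5, 5, 6, 7, 7, 8, 9, 9]
step 3: w=[0.1000, 0.1000, 0.1000, 0.1000, 0.1000, 0.1000, 0.1000, 0.1000, 0.1000, 0.1000]  mean=-1.1000  Neff=10.0000  idx=[0, 1, 2, 3, 4, 5, 6, 7, 8, 9]

post_mean = -1.1000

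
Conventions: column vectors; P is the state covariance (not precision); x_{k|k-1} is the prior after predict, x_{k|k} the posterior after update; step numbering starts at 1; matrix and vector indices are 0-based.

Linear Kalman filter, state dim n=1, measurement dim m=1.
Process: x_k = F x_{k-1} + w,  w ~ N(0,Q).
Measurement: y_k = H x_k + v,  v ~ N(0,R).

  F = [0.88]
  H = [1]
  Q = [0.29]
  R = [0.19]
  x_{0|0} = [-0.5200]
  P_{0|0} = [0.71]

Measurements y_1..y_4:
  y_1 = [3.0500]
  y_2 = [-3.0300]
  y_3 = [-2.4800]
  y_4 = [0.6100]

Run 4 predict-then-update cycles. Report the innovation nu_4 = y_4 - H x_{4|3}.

step 1: x^-=[-0.4576]  P^-=[0.8398]  S=[1.0298]  K=[0.8155]  nu=[3.5076]  x^+=[2.4029]  P^+=[0.1549]
step 2: x^-=[2.1145]  P^-=[0.4100]  S=[0.6000]  K=[0.6833]  nu=[-5.1445]  x^+=[-1.4009]  P^+=[0.1298]
step 3: x^-=[-1.2328]  P^-=[0.3905]  S=[0.5805]  K=[0.6727]  nu=[-1.2472]  x^+=[-2.0718]  P^+=[0.1278]
step 4: x^-=[-1.8232]  P^-=[0.3890]  S=[0.5790]  K=[0.6718]  nu=[2.4332]  x^+=[-0.1885]  P^+=[0.1276]

innov = [2.4332]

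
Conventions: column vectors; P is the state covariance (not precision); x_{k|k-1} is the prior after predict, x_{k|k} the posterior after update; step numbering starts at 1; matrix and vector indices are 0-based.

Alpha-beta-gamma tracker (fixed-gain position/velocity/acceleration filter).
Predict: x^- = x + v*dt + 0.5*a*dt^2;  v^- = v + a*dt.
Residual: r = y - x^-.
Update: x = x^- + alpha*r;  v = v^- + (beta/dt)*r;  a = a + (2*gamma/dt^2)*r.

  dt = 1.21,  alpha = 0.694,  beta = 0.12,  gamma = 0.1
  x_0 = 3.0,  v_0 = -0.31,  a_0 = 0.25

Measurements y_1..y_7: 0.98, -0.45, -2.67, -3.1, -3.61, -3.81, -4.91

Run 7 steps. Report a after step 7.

step 1: x_pred=2.8079  r=-1.8279  x^+=1.5393  v^+=-0.1888  a^+=0.0003
step 2: x_pred=1.3111  r=-1.7611  x^+=0.0889  v^+=-0.3631  a^+=-0.2403
step 3: x_pred=-0.5263  r=-2.1437  x^+=-2.0140  v^+=-0.8664  a^+=-0.5331
step 4: x_pred=-3.4526  r=0.3526  x^+=-3.2079  v^+=-1.4765  a^+=-0.4849
step 5: x_pred=-5.3495  r=1.7395  x^+=-4.1423  v^+=-1.8908  a^+=-0.2473
step 6: x_pred=-6.6111  r=2.8011  x^+=-4.6672  v^+=-1.9122  a^+=0.1353
step 7: x_pred=-6.8819  r=1.9719  x^+=-5.5134  v^+=-1.5529  a^+=0.4047

a_post = 0.4047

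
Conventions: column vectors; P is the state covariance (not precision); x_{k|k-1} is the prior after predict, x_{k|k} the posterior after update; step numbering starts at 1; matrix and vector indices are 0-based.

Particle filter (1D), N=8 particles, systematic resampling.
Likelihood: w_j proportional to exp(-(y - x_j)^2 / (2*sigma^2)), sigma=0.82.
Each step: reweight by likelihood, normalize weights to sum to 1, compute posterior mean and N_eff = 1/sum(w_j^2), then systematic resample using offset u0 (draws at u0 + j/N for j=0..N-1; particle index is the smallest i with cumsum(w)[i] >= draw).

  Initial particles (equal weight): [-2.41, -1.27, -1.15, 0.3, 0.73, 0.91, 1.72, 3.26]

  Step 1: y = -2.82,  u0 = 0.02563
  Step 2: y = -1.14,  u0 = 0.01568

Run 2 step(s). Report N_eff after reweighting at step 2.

step 1: w=[0.7501, 0.1424, 0.1068, 0.0006, 0.0001, 0.0000, 0.0000, 0.0000]  mean=-2.1111  Neff=1.6827  idx=[0, 0, 0, 0, 0, 0, 1, 2]
step 2: w=[0.0794, 0.0794, 0.0794, 0.0794, 0.0794, 0.0794, 0.2602, 0.2634]  mean=-1.7815  Neff=5.7173  idx=[0, 1, 3, 4, 6, 6, 7, 7]

N_eff = 5.7173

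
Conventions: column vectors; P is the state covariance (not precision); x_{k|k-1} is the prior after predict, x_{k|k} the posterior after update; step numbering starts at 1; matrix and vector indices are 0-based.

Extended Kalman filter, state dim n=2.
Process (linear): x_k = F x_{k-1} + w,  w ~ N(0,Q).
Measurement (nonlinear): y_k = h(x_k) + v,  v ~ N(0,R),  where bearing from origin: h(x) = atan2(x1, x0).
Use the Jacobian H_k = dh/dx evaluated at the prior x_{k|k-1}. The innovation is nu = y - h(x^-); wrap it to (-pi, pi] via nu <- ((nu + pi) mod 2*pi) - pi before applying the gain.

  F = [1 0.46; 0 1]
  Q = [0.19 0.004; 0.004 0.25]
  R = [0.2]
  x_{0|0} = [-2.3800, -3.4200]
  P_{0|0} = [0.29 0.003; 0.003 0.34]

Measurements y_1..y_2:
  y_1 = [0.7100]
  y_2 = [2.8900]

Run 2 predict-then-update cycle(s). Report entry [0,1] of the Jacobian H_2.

H_jac[0,1] = -0.1124

step 1: x^-=[-3.9532, -3.4200]  P^-=[0.5547 0.1634; 0.1634 0.5900]  H_jac=[0.1252 -0.1447]  S=[0.2151]  K=[0.2128; -0.3017]  nu=[3.1384]  x^+=[-3.2852, -4.3669]  P^+=[0.5450 0.1772; 0.1772 0.5704]
step 2: x^-=[-5.2940, -4.3669]  P^-=[1.0187 0.4436; 0.4436 0.8204]  H_jac=[0.0927 -0.1124]  S=[0.2099]  K=[0.2125; -0.2434]  nu=[-0.9413]  x^+=[-5.4940, -4.1378]  P^+=[1.0092 0.4545; 0.4545 0.8080]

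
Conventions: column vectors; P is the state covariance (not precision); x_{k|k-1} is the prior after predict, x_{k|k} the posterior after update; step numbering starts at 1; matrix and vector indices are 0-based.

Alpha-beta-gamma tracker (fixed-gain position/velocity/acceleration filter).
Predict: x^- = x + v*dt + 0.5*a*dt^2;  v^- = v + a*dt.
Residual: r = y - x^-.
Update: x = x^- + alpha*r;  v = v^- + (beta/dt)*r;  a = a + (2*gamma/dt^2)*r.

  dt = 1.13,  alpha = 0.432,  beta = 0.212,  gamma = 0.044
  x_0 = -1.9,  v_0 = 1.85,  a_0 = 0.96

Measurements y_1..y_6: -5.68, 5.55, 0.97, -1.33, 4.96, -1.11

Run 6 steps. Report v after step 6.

v_post = -0.3501

step 1: x_pred=0.8034  r=-6.4834  x^+=-1.9974  v^+=1.7184  a^+=0.5132
step 2: x_pred=0.2721  r=5.2779  x^+=2.5521  v^+=3.2885  a^+=0.8769
step 3: x_pred=6.8280  r=-5.8580  x^+=4.2974  v^+=3.1804  a^+=0.4732
step 4: x_pred=8.1934  r=-9.5234  x^+=4.0793  v^+=1.9285  a^+=-0.1831
step 5: x_pred=6.1415  r=-1.1815  x^+=5.6311  v^+=1.4999  a^+=-0.2645
step 6: x_pred=7.1571  r=-8.2671  x^+=3.5857  v^+=-0.3501  a^+=-0.8343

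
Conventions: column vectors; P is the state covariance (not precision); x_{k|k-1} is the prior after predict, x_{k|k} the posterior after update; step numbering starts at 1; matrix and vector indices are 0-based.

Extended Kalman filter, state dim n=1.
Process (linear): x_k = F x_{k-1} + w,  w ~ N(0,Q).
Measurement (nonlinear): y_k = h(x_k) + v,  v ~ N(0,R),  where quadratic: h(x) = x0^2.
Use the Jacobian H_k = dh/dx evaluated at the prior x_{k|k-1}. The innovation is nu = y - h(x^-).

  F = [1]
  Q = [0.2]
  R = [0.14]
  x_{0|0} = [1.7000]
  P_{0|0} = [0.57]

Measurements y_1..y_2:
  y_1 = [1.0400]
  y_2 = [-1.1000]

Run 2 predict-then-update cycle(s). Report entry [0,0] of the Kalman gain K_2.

K[0,0] = 0.3828

step 1: x^-=[1.7000]  P^-=[0.7700]  H_jac=[3.4000]  S=[9.0412]  K=[0.2896]  nu=[-1.8500]  x^+=[1.1643]  P^+=[0.0119]
step 2: x^-=[1.1643]  P^-=[0.2119]  H_jac=[2.3286]  S=[1.2891]  K=[0.3828]  nu=[-2.4556]  x^+=[0.2243]  P^+=[0.0230]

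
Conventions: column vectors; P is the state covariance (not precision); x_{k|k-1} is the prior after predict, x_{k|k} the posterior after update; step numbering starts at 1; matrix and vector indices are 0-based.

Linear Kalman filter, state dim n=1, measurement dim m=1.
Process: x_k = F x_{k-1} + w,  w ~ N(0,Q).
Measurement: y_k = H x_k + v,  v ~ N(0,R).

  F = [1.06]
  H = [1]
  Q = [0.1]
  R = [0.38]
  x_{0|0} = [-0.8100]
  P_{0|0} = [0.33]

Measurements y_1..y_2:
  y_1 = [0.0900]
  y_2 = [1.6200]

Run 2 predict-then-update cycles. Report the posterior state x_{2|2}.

step 1: x^-=[-0.8586]  P^-=[0.4708]  S=[0.8508]  K=[0.5534]  nu=[0.9486]  x^+=[-0.3337]  P^+=[0.2103]
step 2: x^-=[-0.3537]  P^-=[0.3363]  S=[0.7163]  K=[0.4695]  nu=[1.9737]  x^+=[0.5729]  P^+=[0.1784]

x_post = [0.5729]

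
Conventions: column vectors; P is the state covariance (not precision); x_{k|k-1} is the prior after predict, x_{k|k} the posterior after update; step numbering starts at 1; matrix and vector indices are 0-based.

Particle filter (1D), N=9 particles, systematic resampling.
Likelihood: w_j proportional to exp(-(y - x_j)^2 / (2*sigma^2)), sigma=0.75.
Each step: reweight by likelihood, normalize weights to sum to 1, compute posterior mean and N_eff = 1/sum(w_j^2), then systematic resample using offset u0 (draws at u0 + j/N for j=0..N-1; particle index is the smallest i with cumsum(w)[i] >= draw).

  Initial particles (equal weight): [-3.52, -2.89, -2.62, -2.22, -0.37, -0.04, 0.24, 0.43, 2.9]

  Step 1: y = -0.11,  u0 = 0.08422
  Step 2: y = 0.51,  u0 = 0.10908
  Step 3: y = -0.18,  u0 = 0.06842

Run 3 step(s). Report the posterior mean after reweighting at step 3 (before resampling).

post_mean = 0.1106

step 1: w=[0.0000, 0.0003, 0.0010, 0.0053, 0.2594, 0.2743, 0.2471, 0.2126, 0.0001]  mean=0.0288  Neff=4.0196  idx=[4, 4, 5, 5, 5, 6, 6, 7, 7]
step 2: w=[0.0702, 0.0702, 0.1067, 0.1067, 0.1067, 0.1309, 0.1309, 0.1389, 0.1389]  mean=0.1175  Neff=8.5584  idx=[1, 2, 3, 4, 5, 6, 7, 8, 8]
step 3: w=[0.1245, 0.1263, 0.1263, 0.1263, 0.1099, 0.1099, 0.0923, 0.0923, 0.0923]  mean=0.1106  Neff=8.8462  idx=[0, 1, 2, 3, 4, 5, 6, 7, 8]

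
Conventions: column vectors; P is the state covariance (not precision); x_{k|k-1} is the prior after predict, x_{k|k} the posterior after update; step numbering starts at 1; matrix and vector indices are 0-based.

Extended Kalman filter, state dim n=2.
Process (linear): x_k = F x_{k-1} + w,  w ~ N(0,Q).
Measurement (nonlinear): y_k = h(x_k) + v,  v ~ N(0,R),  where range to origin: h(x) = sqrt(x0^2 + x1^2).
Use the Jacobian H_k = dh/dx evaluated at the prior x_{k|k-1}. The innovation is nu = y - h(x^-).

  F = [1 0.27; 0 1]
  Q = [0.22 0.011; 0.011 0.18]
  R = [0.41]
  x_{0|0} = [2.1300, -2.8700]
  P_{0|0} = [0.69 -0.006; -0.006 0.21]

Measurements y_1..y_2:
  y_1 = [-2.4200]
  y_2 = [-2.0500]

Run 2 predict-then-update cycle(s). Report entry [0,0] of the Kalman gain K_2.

K[0,0] = -0.6900

step 1: x^-=[1.3551, -2.8700]  P^-=[0.9221 0.0617; 0.0617 0.3900]  H_jac=[0.4270 -0.9043]  S=[0.8494]  K=[0.3978; -0.3842]  nu=[-5.5938]  x^+=[-0.8703, -0.7208]  P^+=[0.7876 0.1915; 0.1915 0.2646]
step 2: x^-=[-1.0649, -0.7208]  P^-=[1.1304 0.2740; 0.2740 0.4446]  H_jac=[-0.8281 -0.5606]  S=[1.5792]  K=[-0.6900; -0.3015]  nu=[-3.3359]  x^+=[1.2368, 0.2849]  P^+=[0.3785 -0.0545; -0.0545 0.3011]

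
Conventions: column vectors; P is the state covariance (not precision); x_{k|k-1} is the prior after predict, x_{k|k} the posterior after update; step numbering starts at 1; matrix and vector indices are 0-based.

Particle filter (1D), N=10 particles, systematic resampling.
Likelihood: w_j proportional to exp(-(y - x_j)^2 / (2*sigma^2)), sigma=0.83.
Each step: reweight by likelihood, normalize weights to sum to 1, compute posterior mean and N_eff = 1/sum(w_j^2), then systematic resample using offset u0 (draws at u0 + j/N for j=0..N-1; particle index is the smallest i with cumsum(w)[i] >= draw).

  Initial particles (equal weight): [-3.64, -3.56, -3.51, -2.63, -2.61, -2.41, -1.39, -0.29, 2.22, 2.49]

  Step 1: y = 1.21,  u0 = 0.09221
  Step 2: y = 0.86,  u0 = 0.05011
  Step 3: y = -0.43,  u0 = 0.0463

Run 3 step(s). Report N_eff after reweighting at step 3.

N_eff = 3.0706

step 1: w=[0.0000, 0.0000, 0.0000, 0.0000, 0.0000, 0.0001, 0.0075, 0.1985, 0.4846, 0.3093]  mean=1.7777  Neff=2.7032  idx=[7, 7, 8, 8, 8, 8, 9, 9, 9, 9]
step 2: w=[0.1601, 0.1601, 0.1092, 0.1092, 0.1092, 0.1092, 0.0608, 0.0608, 0.0608, 0.0608]  mean=1.4821  Neff=8.7942  idx=[0, 0, 1, 2, 3, 4, 5, 5, 7, 9]
step 3: w=[0.3295, 0.3295, 0.3295, 0.0020, 0.0020, 0.0020, 0.0020, 0.0020, 0.0007, 0.0007]  mean=-0.2605  Neff=3.0706  idx=[0, 0, 0, 1, 1, 1, 1, 2, 2, 2]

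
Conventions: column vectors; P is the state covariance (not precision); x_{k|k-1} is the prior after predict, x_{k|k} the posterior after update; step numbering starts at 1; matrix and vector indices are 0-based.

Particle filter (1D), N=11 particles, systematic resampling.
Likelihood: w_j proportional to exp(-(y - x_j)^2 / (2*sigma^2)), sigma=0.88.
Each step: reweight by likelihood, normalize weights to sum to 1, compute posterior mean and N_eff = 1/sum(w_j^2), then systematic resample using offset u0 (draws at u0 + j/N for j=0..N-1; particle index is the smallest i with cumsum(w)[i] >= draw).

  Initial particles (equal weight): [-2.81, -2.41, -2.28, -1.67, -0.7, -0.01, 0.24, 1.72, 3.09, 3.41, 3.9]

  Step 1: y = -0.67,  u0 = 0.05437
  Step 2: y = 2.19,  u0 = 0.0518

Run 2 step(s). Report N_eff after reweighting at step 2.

N_eff = 4.8886

step 1: w=[0.0159, 0.0433, 0.0573, 0.1603, 0.3056, 0.2308, 0.1791, 0.0076, 0.0000, 0.0000, 0.0000]  mean=-0.7074  Neff=4.7644  idx=[1, 3, 3, 4, 4, 4, 5, 5, 5, 6, 6]
step 2: w=[0.0000, 0.0002, 0.0002, 0.0143, 0.0143, 0.0143, 0.1385, 0.1385, 0.1385, 0.2706, 0.2706]  mean=0.0949  Neff=4.8886  idx=[6, 6, 7, 8, 8, 9, 9, 9, 10, 10, 10]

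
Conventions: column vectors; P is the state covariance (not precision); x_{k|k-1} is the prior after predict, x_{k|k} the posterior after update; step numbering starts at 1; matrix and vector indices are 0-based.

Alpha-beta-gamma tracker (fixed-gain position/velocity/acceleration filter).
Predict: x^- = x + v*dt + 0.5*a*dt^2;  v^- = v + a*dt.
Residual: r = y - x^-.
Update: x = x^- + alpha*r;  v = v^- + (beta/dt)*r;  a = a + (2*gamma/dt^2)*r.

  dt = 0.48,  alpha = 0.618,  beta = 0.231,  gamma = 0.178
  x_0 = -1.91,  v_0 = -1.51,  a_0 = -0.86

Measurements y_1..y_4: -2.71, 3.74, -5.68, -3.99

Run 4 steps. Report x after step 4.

x_post = -3.0706

step 1: x_pred=-2.7339  r=0.0239  x^+=-2.7191  v^+=-1.9113  a^+=-0.8231
step 2: x_pred=-3.7314  r=7.4714  x^+=0.8859  v^+=1.2892  a^+=10.7212
step 3: x_pred=2.7398  r=-8.4198  x^+=-2.4636  v^+=2.3833  a^+=-2.2886
step 4: x_pred=-1.5833  r=-2.4067  x^+=-3.0706  v^+=0.1266  a^+=-6.0073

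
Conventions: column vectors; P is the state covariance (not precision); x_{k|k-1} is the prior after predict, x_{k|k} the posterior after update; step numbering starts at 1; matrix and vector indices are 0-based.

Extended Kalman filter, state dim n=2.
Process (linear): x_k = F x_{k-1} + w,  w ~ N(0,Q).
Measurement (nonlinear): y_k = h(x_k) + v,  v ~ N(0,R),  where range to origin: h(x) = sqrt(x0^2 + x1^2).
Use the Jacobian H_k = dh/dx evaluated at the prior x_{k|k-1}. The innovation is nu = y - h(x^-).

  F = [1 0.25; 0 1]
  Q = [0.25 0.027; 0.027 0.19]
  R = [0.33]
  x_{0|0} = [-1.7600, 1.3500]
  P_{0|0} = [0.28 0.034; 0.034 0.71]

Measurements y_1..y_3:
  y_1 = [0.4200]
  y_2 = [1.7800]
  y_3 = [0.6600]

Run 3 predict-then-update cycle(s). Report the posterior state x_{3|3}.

x_post = [-0.6590, 0.7488]

step 1: x^-=[-1.4225, 1.3500]  P^-=[0.5914 0.2385; 0.2385 0.9000]  H_jac=[-0.7253 0.6884]  S=[0.8294]  K=[-0.3192; 0.5384]  nu=[-1.5411]  x^+=[-0.9305, 0.5203]  P^+=[0.5069 0.3810; 0.3810 0.6596]
step 2: x^-=[-0.8005, 0.5203]  P^-=[0.9886 0.5729; 0.5729 0.8496]  H_jac=[-0.8384 0.5450]  S=[0.7537]  K=[-0.6855; -0.0230]  nu=[0.8253]  x^+=[-1.3662, 0.5013]  P^+=[0.6345 0.5610; 0.5610 0.8492]
step 3: x^-=[-1.2408, 0.5013]  P^-=[1.2181 0.8003; 0.8003 1.0392]  H_jac=[-0.9272 0.3746]  S=[0.9670]  K=[-0.8579; -0.3648]  nu=[-0.6783]  x^+=[-0.6590, 0.7488]  P^+=[0.5064 0.4977; 0.4977 0.9105]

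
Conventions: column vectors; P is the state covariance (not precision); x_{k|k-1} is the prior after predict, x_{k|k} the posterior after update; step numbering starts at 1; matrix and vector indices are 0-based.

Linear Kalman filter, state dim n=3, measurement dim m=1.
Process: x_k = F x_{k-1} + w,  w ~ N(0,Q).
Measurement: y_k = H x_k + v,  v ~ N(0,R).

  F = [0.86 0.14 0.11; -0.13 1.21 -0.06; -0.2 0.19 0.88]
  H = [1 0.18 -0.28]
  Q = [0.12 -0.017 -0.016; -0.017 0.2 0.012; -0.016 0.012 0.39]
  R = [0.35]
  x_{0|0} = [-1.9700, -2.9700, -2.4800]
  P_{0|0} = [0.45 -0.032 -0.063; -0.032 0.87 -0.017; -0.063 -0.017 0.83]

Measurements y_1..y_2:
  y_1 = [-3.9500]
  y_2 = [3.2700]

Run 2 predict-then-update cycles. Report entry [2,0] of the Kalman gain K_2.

step 1: x^-=[-2.3828, -3.1888, -2.3527]  P^-=[0.4598 0.0439 -0.0430; 0.0439 1.4959 0.1770; -0.0430 0.1770 1.1011]  S=[0.9666]  K=[0.4963; 0.2727; -0.3305]  nu=[-1.6520]  x^+=[-3.2026, -3.6393, -1.8068]  P^+=[0.2217 -0.0869 0.1155; -0.0869 1.4240 0.2641; 0.1155 0.2641 0.9955]
step 2: x^-=[-3.4625, -3.8789, -1.6409]  P^-=[0.3330 0.1293 0.1913; 0.1293 2.2830 0.5821; 0.1913 0.5821 1.2754]  S=[0.7377]  K=[0.4103; 0.5114; -0.0827]  nu=[6.9713]  x^+=[-0.6020, -0.3136, -2.2178]  P^+=[0.2088 -0.0255 0.2163; -0.0255 2.0901 0.6133; 0.2163 0.6133 1.2704]

K[2,0] = -0.0827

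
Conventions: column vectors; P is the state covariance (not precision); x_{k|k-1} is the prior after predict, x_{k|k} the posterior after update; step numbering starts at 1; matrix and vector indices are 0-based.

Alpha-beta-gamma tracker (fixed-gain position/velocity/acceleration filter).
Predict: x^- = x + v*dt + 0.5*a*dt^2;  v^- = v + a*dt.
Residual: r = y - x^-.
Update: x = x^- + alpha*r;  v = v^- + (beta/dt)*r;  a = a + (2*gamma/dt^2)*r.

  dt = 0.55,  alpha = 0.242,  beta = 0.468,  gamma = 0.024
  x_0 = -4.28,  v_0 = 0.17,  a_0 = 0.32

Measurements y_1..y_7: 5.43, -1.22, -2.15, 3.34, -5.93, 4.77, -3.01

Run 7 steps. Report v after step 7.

v_post = -2.3181

step 1: x_pred=-4.1381  r=9.5681  x^+=-1.8226  v^+=8.4876  a^+=1.8382
step 2: x_pred=3.1236  r=-4.3436  x^+=2.0724  v^+=5.8026  a^+=1.1490
step 3: x_pred=5.4377  r=-7.5877  x^+=3.6015  v^+=-0.0218  a^+=-0.0550
step 4: x_pred=3.5811  r=-0.2411  x^+=3.5228  v^+=-0.2573  a^+=-0.0932
step 5: x_pred=3.3672  r=-9.2972  x^+=1.1173  v^+=-8.2196  a^+=-1.5685
step 6: x_pred=-3.6407  r=8.4107  x^+=-1.6053  v^+=-1.9255  a^+=-0.2339
step 7: x_pred=-2.6997  r=-0.3103  x^+=-2.7748  v^+=-2.3181  a^+=-0.2831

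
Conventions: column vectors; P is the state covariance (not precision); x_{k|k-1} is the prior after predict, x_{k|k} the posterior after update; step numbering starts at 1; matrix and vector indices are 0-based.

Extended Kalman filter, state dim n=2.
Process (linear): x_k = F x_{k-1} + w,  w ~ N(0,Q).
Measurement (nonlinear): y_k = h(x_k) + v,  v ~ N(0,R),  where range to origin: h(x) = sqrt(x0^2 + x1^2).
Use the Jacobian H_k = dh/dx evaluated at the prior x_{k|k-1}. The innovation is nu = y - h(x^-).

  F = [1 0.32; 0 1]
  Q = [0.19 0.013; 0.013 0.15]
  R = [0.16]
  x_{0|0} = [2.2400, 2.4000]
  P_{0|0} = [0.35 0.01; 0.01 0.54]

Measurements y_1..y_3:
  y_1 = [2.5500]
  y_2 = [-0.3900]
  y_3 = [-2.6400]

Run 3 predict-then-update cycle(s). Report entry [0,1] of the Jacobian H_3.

step 1: x^-=[3.0080, 2.4000]  P^-=[0.6017 0.1958; 0.1958 0.6900]  H_jac=[0.7817 0.6237]  S=[0.9870]  K=[0.6003; 0.5911]  nu=[-1.2981]  x^+=[2.2288, 1.6327]  P^+=[0.2461 -0.1544; -0.1544 0.3452]
step 2: x^-=[2.7512, 1.6327]  P^-=[0.3726 -0.0309; -0.0309 0.4952]  H_jac=[0.8600 0.5103]  S=[0.5373]  K=[0.5669; 0.4207]  nu=[-3.5892]  x^+=[0.7165, 0.1226]  P^+=[0.1999 -0.1591; -0.1591 0.4000]
step 3: x^-=[0.7557, 0.1226]  P^-=[0.3290 -0.0181; -0.0181 0.5500]  H_jac=[0.9871 0.1601]  S=[0.4890]  K=[0.6583; 0.1435]  nu=[-3.4056]  x^+=[-1.4862, -0.3662]  P^+=[0.1171 -0.0643; -0.0643 0.5400]

H_jac[0,1] = 0.1601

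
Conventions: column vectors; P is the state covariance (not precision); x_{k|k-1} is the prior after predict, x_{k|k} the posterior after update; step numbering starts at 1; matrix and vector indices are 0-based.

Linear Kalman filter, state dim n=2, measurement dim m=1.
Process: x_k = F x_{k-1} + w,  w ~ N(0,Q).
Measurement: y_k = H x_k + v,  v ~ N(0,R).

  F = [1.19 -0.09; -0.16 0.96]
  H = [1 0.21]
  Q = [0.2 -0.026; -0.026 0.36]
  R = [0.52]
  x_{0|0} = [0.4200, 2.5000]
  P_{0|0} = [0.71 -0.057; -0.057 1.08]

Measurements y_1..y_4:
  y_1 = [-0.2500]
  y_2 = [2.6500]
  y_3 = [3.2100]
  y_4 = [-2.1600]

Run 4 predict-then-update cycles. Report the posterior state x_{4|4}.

step 1: x^-=[0.2748, 2.3328]  P^-=[1.2264 -0.3204; -0.3204 1.3910]  S=[1.6732]  K=[0.6928; -0.0169]  nu=[-1.0147]  x^+=[-0.4281, 2.3500]  P^+=[0.4234 -0.3008; -0.3008 1.3905]
step 2: x^-=[-0.7210, 2.3245]  P^-=[0.8753 -0.5747; -0.5747 1.7448]  S=[1.2308]  K=[0.6131; -0.1693]  nu=[2.8828]  x^+=[1.0464, 1.8365]  P^+=[0.4127 -0.4470; -0.4470 1.7095]
step 3: x^-=[1.0799, 1.5956]  P^-=[0.8940 -0.7694; -0.7694 2.0834]  S=[1.1827]  K=[0.6193; -0.2806]  nu=[1.7950]  x^+=[2.1915, 1.0919]  P^+=[0.4404 -0.5639; -0.5639 1.9902]
step 4: x^-=[2.5096, 0.6976]  P^-=[0.9606 -0.9341; -0.9341 2.3787]  S=[1.1932]  K=[0.6407; -0.3642]  nu=[-4.8161]  x^+=[-0.5759, 2.4517]  P^+=[0.4708 -0.6557; -0.6557 2.2204]

x_post = [-0.5759, 2.4517]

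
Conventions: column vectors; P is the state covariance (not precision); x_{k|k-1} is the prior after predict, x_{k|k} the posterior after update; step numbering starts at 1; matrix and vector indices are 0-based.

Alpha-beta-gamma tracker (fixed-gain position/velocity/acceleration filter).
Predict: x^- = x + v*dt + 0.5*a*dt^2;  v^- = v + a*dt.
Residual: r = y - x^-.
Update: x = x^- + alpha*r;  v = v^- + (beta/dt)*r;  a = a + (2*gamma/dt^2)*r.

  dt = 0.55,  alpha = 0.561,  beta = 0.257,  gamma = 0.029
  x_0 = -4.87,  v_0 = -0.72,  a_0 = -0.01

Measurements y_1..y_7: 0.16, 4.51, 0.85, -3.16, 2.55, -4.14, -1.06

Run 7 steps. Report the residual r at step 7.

resid = 1.2186

step 1: x_pred=-5.2675  r=5.4275  x^+=-2.2227  v^+=1.8106  a^+=1.0306
step 2: x_pred=-1.0709  r=5.5809  x^+=2.0600  v^+=4.9853  a^+=2.1007
step 3: x_pred=5.1196  r=-4.2696  x^+=2.7244  v^+=4.1456  a^+=1.2821
step 4: x_pred=5.1984  r=-8.3584  x^+=0.5093  v^+=0.9451  a^+=-0.3205
step 5: x_pred=0.9807  r=1.5693  x^+=1.8611  v^+=1.5021  a^+=-0.0196
step 6: x_pred=2.6843  r=-6.8243  x^+=-1.1441  v^+=-1.6974  a^+=-1.3281
step 7: x_pred=-2.2786  r=1.2186  x^+=-1.5950  v^+=-1.8585  a^+=-1.0944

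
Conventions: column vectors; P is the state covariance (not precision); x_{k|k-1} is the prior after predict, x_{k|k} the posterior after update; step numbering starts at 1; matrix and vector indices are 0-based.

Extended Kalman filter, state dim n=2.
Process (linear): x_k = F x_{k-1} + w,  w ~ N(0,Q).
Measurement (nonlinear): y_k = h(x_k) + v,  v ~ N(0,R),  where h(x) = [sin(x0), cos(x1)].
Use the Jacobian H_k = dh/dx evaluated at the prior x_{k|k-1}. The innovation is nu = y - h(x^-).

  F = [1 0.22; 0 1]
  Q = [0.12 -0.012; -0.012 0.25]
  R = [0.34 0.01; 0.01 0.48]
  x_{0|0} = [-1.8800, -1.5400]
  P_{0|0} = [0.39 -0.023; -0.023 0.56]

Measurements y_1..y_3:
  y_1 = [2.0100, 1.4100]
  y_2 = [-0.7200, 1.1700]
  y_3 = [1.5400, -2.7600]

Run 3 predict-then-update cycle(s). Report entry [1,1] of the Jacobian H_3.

H_jac[1,1] = 0.4538

step 1: x^-=[-2.2188, -1.5400]  P^-=[0.5270 0.0882; 0.0882 0.8100]  H_jac=[-0.6036 0.0000; 0.0000 0.9995]  S=[0.5320 -0.0432; -0.0432 1.2892]  K=[-0.5940 0.0485; -0.0492 0.6263]  nu=[2.8073, 1.3792]  x^+=[-3.8194, -0.8143]  P^+=[0.3338 0.0173; 0.0173 0.3003]
step 2: x^-=[-3.9985, -0.8143]  P^-=[0.4759 0.0714; 0.0714 0.5503]  H_jac=[-0.6547 0.0000; 0.0000 0.7272]  S=[0.5440 -0.0240; -0.0240 0.7710]  K=[-0.5706 0.0496; -0.0631 0.5171]  nu=[-1.4758, 0.4836]  x^+=[-3.1324, -0.4711]  P^+=[0.2956 0.0249; 0.0249 0.3404]
step 3: x^-=[-3.2361, -0.4711]  P^-=[0.4430 0.0878; 0.0878 0.5904]  H_jac=[-0.9955 0.0000; 0.0000 0.4538]  S=[0.7790 -0.0297; -0.0297 0.6016]  K=[-0.5646 0.0384; -0.0954 0.4407]  nu=[1.4457, -3.6511]  x^+=[-4.1925, -2.2179]  P^+=[0.1924 0.0282; 0.0282 0.4640]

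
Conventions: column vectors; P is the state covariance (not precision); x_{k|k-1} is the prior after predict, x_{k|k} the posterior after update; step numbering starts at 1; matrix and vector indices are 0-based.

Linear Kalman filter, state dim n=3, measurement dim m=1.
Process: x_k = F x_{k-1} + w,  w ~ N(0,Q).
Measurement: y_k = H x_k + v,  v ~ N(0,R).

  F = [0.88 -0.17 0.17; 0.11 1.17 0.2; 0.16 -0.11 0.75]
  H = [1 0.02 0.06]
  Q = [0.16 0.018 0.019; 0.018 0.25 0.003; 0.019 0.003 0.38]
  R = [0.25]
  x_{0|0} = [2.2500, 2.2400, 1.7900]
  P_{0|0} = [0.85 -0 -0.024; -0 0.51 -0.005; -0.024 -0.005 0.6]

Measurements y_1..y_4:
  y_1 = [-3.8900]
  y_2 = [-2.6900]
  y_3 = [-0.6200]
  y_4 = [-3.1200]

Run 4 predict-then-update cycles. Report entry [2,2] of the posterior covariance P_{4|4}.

step 1: x^-=[1.9035, 3.2263, 1.4561]  P^-=[0.8434 0.0137 0.2090; 0.0137 0.9790 0.0353; 0.2090 0.0353 0.7405]  S=[1.1222]  K=[0.7630; 0.0316; 0.2264]  nu=[-5.9454]  x^+=[-2.6329, 3.0385, 0.1099]  P^+=[0.1901 -0.0133 0.0151; -0.0133 0.9779 0.0273; 0.0151 0.0273 0.6830]
step 2: x^-=[-2.8148, 3.2874, -0.6731]  P^-=[0.3621 -0.1409 0.1592; -0.1409 1.6283 0.0057; 0.1592 0.0057 0.7805]  S=[0.6291]  K=[0.5864; -0.1717; 0.3276]  nu=[0.0994]  x^+=[-2.7565, 3.2704, -0.6405]  P^+=[0.1458 -0.0776 0.0383; -0.0776 1.6097 0.0410; 0.0383 0.0410 0.7129]
step 3: x^-=[-3.0906, 3.3950, -1.2811]  P^-=[0.3724 -0.3280 0.1905; -0.3280 2.4848 -0.0688; 0.1905 -0.0688 0.8094]  S=[0.6358]  K=[0.5933; -0.4442; 0.3738]  nu=[2.4795]  x^+=[-1.6195, 2.2936, -0.3543]  P^+=[0.1486 -0.1604 0.0495; -0.1604 2.3593 0.0368; 0.0495 0.0368 0.7206]
step 4: x^-=[-1.8753, 2.4345, -0.7772]  P^-=[0.4247 -0.5589 0.2244; -0.5589 3.4884 -0.1809; 0.2244 -0.1809 0.8291]  S=[0.6833]  K=[0.6250; -0.7317; 0.3960]  nu=[-1.2467]  x^+=[-2.6545, 3.3468, -1.2708]  P^+=[0.1579 -0.2464 0.0553; -0.2464 3.1226 0.0171; 0.0553 0.0171 0.7220]

P_post[2,2] = 0.7220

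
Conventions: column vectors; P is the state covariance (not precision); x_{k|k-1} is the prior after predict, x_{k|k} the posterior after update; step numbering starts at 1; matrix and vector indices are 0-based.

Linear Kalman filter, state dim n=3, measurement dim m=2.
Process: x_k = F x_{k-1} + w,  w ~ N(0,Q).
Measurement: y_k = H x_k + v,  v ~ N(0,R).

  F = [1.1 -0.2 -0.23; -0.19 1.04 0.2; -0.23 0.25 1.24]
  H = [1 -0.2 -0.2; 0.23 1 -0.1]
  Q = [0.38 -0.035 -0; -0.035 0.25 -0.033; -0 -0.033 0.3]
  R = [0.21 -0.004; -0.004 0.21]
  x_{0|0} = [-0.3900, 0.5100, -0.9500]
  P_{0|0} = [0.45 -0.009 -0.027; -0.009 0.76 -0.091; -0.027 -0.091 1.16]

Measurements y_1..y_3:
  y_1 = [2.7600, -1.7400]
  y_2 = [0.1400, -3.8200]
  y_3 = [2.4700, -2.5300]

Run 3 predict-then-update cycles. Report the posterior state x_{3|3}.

x_post = [1.2353, -3.2778, -2.5073]

step 1: x^-=[-0.3125, 0.4145, -0.9608]  P^-=[1.0255 -0.3328 -0.4960; -0.3328 1.1024 0.3602; -0.4960 0.3602 2.1149]  S=[1.7246 -0.2563; -0.2563 1.1855]  K=[0.7076 0.1130; -0.2465 0.7817; -0.5893 -0.0982]  nu=[2.9632, -2.1787]  x^+=[1.5380, -2.0189, -2.4931]  P^+=[0.1880 -0.0022 0.2013; -0.0022 0.1745 0.0889; 0.2013 0.0889 1.5344]
step 2: x^-=[2.6690, -2.8905, -3.9499]  P^-=[0.6029 -0.1555 -0.2365; -0.1555 0.5295 0.4641; -0.2365 0.4641 2.6206]  S=[1.1328 -0.1162; -0.1162 0.6441]  K=[0.6138 0.1213; -0.2460 0.6501; -0.7437 0.0951]  nu=[-3.8970, -1.9384]  x^+=[0.0417, -3.1918, -1.2362]  P^+=[0.1838 0.0077 0.2695; 0.0077 0.1516 0.1582; 0.2695 0.1582 1.9719]
step 3: x^-=[0.9686, -3.5747, -2.3404]  P^-=[0.5877 -0.1597 -0.2805; -0.1597 0.5417 0.6373; -0.2805 0.6373 3.2946]  S=[1.1782 -0.1374; -0.1374 0.6277]  K=[0.5892 0.1346; -0.2603 0.6460; -0.8829 0.1943]  nu=[0.3184, 0.5879]  x^+=[1.2353, -3.2778, -2.5073]  P^+=[0.1891 0.0140 0.3154; 0.0140 0.1537 0.2023; 0.3154 0.2023 2.3054]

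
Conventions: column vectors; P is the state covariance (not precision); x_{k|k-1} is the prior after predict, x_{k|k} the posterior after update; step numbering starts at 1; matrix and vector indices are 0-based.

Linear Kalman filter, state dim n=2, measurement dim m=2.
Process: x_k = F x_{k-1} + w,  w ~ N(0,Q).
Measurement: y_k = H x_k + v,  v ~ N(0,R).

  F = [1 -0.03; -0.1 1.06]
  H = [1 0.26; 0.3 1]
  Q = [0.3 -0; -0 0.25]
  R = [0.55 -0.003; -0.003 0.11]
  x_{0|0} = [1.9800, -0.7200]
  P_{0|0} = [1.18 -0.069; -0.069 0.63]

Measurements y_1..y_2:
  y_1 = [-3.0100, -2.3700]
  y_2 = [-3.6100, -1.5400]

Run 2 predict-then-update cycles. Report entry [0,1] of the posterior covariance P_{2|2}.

step 1: x^-=[2.0016, -0.9612]  P^-=[1.4847 -0.2114; -0.2114 0.9843]  S=[1.9913 0.4705; 0.4705 1.1011]  K=[0.7427 -0.1048; -0.1949 0.9196]  nu=[-4.7617, -2.0093]  x^+=[-1.3245, -1.8809]  P^+=[0.4473 -0.1479; -0.1479 0.1461]
step 2: x^-=[-1.2681, -1.8613]  P^-=[0.7563 -0.2066; -0.2066 0.4500]  S=[1.2293 0.1181; 0.1181 0.5041]  K=[0.5808 -0.0959; -0.1503 0.8050]  nu=[-1.8579, 0.7017]  x^+=[-2.4145, -1.0172]  P^+=[0.3502 -0.1174; -0.1174 0.1242]

P_post[0,1] = -0.1174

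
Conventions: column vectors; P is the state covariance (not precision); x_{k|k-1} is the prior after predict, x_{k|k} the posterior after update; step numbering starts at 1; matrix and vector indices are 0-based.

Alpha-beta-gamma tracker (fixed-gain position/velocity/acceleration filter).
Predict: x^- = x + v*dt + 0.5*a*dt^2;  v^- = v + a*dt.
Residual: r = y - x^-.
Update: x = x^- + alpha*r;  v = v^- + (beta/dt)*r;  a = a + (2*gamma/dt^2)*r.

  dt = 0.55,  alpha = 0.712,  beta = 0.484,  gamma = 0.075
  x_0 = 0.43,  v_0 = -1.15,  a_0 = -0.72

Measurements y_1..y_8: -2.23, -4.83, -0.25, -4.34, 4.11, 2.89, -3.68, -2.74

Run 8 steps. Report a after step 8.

step 1: x_pred=-0.3114  r=-1.9186  x^+=-1.6774  v^+=-3.2344  a^+=-1.6714
step 2: x_pred=-3.7091  r=-1.1209  x^+=-4.5072  v^+=-5.1400  a^+=-2.2272
step 3: x_pred=-7.6710  r=7.4210  x^+=-2.3873  v^+=0.1656  a^+=1.4527
step 4: x_pred=-2.0765  r=-2.2635  x^+=-3.6881  v^+=-1.0273  a^+=0.3303
step 5: x_pred=-4.2032  r=8.3132  x^+=1.7158  v^+=6.4699  a^+=4.4525
step 6: x_pred=5.9477  r=-3.0577  x^+=3.7706  v^+=6.2280  a^+=2.9363
step 7: x_pred=7.6401  r=-11.3201  x^+=-0.4198  v^+=-2.1187  a^+=-2.6770
step 8: x_pred=-1.9900  r=-0.7500  x^+=-2.5240  v^+=-4.2511  a^+=-3.0489

a_post = -3.0489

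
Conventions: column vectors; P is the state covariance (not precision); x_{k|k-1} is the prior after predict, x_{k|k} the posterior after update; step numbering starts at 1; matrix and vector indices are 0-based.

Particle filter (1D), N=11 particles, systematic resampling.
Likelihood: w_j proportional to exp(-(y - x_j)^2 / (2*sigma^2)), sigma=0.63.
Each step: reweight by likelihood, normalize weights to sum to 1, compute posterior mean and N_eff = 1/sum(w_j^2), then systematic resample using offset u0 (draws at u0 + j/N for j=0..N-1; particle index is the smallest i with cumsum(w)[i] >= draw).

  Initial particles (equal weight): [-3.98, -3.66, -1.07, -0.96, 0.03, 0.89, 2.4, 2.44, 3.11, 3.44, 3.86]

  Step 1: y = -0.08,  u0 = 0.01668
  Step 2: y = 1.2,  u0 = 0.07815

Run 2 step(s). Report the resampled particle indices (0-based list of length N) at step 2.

resampled_idx = [4, 5, 6, 7, 8, 9, 10, 10, 10, 10, 10]

step 1: w=[0.0000, 0.0000, 0.1485, 0.1924, 0.5027, 0.1560, 0.0002, 0.0002, 0.0000, 0.0000, 0.0000]  mean=-0.1887  Neff=2.9752  idx=[2, 2, 3, 3, 4, 4, 4, 4, 4, 4, 5]
step 2: w=[0.0008, 0.0008, 0.0014, 0.0014, 0.0908, 0.0908, 0.0908, 0.0908, 0.0908, 0.0908, 0.4511]  mean=0.4134  Neff=3.9544  idx=[4, 5, 6, 7, 8, 9, 10, 10, 10, 10, 10]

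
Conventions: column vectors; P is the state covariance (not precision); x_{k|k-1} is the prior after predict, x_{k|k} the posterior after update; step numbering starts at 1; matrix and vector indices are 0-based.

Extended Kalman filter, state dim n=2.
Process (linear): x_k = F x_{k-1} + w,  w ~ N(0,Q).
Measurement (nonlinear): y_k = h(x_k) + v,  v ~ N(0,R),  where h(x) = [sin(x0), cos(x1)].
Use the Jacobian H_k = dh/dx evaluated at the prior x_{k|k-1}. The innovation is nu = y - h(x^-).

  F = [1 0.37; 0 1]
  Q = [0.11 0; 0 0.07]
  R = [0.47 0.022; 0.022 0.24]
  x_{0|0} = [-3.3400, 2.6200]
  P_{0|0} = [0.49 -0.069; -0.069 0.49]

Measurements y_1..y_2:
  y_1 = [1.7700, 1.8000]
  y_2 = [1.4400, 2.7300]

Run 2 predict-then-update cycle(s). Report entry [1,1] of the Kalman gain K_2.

step 1: x^-=[-2.3706, 2.6200]  P^-=[0.6160 0.1123; 0.1123 0.5600]  H_jac=[-0.7172 0.0000; 0.0000 -0.4983]  S=[0.7869 0.0621; 0.0621 0.3790]  K=[-0.5570 -0.0563; -0.0448 -0.7288]  nu=[2.4668, 2.6670]  x^+=[-3.8949, 0.5657]  P^+=[0.3668 0.0517; 0.0517 0.3530]
step 2: x^-=[-3.6856, 0.5657]  P^-=[0.5634 0.1823; 0.1823 0.4230]  H_jac=[-0.8556 0.0000; 0.0000 -0.5360]  S=[0.8824 0.1056; 0.1056 0.3615]  K=[-0.5325 -0.1148; -0.1054 -0.5964]  nu=[0.9224, 1.8858]  x^+=[-4.3932, -0.6562]  P^+=[0.2955 0.0732; 0.0732 0.2714]

K[1,1] = -0.5964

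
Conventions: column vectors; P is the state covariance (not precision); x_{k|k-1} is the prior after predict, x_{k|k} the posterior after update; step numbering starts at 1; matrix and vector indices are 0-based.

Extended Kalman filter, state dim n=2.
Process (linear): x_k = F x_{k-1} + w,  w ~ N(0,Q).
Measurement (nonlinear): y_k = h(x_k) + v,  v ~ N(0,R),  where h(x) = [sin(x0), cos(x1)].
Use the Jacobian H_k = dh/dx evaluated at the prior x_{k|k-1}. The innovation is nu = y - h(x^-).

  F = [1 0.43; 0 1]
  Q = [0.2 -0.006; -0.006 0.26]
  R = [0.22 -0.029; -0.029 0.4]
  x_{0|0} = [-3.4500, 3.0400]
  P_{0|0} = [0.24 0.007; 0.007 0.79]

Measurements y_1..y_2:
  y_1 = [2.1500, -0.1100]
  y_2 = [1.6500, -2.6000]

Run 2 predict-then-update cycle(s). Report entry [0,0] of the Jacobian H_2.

step 1: x^-=[-2.1428, 3.0400]  P^-=[0.5921 0.3407; 0.3407 1.0500]  H_jac=[-0.5413 0.0000; 0.0000 -0.1014]  S=[0.3935 -0.0103; -0.0103 0.4108]  K=[-0.8173 -0.1046; -0.4758 -0.2711]  nu=[2.9908, 0.8848]  x^+=[-4.6796, 1.3771]  P^+=[0.3265 0.1788; 0.1788 0.9334]
step 2: x^-=[-4.0874, 1.3771]  P^-=[0.8529 0.5742; 0.5742 1.1934]  H_jac=[-0.5851 0.0000; 0.0000 -0.9813]  S=[0.5119 0.3006; 0.3006 1.5492]  K=[-0.8590 -0.1970; -0.2396 -0.7094]  nu=[0.8390, -2.7925]  x^+=[-4.2581, 3.1572]  P^+=[0.3133 0.0549; 0.0549 0.2821]

H_jac[0,0] = -0.5851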